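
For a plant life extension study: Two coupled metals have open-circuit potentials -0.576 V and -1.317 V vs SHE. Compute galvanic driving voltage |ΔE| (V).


Driving voltage is the absolute potential difference.
|ΔE| = |-0.576 − (-1.317)| = 0.741 V

0.741 V


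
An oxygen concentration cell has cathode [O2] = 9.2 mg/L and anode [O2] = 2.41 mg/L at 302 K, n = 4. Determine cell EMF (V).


Apply the Nernst concentration-cell relation: E = (RT/nF)*ln(C_cathode/C_anode)
RT/nF = 8.314*302/(4*96485) = 0.00650575 V
ln(9.2/2.41) = 1.33958
E = 0.00650575 * 1.33958 = 0.00871 V

0.00871 V


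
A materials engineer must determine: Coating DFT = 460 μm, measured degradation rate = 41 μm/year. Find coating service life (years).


Service life = thickness / degradation rate
Life = 460 / 41 = 11.2 years

11.2 years


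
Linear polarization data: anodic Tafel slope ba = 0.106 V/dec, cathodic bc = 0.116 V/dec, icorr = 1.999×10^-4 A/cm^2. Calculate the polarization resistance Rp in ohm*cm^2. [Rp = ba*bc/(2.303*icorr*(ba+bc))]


Apply the Stern-Geary equation: Rp = ba*bc / (2.303*icorr*(ba+bc))
ba*bc = 0.106*0.116 = 0.012296
ba+bc = 0.222; 2.303*icorr*(ba+bc) = 2.303*1.999×10^-4*0.222 = 1.0220207×10^-4
Rp = 0.012296 / 1.0220207×10^-4 = 120.31 ohm*cm^2

120.31 ohm*cm^2


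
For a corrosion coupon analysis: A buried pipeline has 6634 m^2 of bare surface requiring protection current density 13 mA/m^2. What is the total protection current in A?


I = area * current density, then convert mA → A (÷1000)
I = 6634 * 13 / 1000 = 86.24 A

86.24 A


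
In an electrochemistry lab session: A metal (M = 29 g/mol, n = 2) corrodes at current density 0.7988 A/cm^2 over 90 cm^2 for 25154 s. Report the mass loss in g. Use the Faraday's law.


Apply Faraday's law: m = i*A*t*M / (n*F)
Total charge passed Q = i*A*t = 0.7988*90*25154 = 1808371.368 C
m = Q*M/(n*F) = 1808371.368*29/(2*96485) = 271.766 g

271.766 g


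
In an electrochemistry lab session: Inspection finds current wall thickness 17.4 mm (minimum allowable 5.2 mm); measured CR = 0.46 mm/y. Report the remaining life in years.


Apply the remaining-life relation: RL = (t_current − t_min) / CR
RL = (17.4 − 5.2) / 0.46 = 12.2 / 0.46 = 26.5 years

26.5 years


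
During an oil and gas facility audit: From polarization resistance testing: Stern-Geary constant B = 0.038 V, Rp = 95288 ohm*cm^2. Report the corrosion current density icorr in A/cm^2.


Apply the Stern-Geary relation: icorr = B / Rp
icorr = 0.038 / 95288 = 3.988×10^-7 A/cm^2

3.988×10^-7 A/cm^2


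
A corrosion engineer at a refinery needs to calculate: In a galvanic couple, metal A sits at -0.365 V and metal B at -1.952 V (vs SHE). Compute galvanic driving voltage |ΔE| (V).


Driving voltage is the absolute potential difference.
|ΔE| = |-0.365 − (-1.952)| = 1.587 V

1.587 V


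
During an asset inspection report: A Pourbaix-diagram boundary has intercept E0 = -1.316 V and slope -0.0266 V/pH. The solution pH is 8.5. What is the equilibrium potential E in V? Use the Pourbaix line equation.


Apply the Pourbaix line equation: E = E0 + slope*pH
E = -1.316 + (-0.0266)*8.5 = -1.316 + (-0.2261) = -1.5421 V
Rounded to 4 decimal places: E = -1.5421 V

-1.5421 V


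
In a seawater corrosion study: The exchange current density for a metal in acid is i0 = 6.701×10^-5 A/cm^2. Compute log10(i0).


i0 = 6.701×10^-5 A/cm^2
log10(i0) = -4.174

-4.174


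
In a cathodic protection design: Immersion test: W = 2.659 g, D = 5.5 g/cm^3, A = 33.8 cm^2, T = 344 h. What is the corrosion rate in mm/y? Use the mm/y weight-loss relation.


Apply the mm/y weight-loss relation: CR = 87600 * W / (D * A * T)
Numerator: 87600 * 2.659 = 232928.4
Denominator: 5.5 * 33.8 * 344 = 63949.6
CR = 232928.4 / 63949.6 = 3.642375 mm/y

3.642375 mm/y


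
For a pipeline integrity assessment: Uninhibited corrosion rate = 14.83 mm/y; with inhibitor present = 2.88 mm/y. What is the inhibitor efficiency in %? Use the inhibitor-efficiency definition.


Apply the inhibitor-efficiency definition: IE = (CR_blank − CR_inh)/CR_blank × 100
IE = (14.83 − 2.88) / 14.83 × 100
IE = 11.95 / 14.83 × 100 = 80.6 %

80.6 %


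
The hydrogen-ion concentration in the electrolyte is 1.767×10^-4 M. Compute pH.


pH = −log10[H+]
pH = −log10(1.767×10^-4) = 3.75

3.75


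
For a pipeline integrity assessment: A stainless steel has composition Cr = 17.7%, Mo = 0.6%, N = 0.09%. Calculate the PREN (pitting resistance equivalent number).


Apply the PREN formula: PREN = Cr + 3.3*Mo + 16*N
PREN = 17.7 + 3.3*0.6 + 16*0.09
PREN = 17.7 + 1.98 + 1.44 = 21.12

21.12


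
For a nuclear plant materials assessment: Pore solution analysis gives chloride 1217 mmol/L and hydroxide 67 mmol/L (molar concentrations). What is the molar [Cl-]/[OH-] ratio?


Threshold parameter = [Cl-] / [OH-] (molar basis; both in mmol/L, so units cancel)
Ratio = 1217 / 67 = 18.16

18.16


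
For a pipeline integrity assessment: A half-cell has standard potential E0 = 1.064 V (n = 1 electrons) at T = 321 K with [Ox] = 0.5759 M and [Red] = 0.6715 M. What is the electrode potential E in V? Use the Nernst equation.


Apply the Nernst equation: E = E0 + (RT/nF)*ln([Ox]/[Red])
Step 1: RT/nF = 8.314*321/(1*96485) = 0.0276602 V
Step 2: [Ox]/[Red] = 0.5759/0.6715 = 0.857632
Step 3: ln(0.857632) = -0.15358
Step 4: correction = 0.0276602 * -0.15358 = -0.0042 V
E = 1.064 + -0.0042 = 1.0598 V

1.0598 V


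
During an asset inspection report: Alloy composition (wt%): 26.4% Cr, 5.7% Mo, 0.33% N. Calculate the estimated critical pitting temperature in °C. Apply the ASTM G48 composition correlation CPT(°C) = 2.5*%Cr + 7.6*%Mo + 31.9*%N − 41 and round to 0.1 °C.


Apply the ASTM G48 empirical CPT estimate: CPT(°C) = 2.5*%Cr + 7.6*%Mo + 31.9*%N − 41
2.5*26.4 = 66; 7.6*5.7 = 43.32; 31.9*0.33 = 10.527
CPT = 66 + 43.32 + 10.527 − 41 = 78.847 °C
Rounded to 0.1 °C: CPT ≈ 78.8 °C

78.8 °C


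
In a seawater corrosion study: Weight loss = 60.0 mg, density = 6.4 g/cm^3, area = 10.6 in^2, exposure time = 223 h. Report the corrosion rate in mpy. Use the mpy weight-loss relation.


Apply the mpy weight-loss relation: CR = 534 * W / (D * A * T)
Numerator: 534 * 60.0 = 32040.0
Denominator: 6.4 * 10.6 * 223 = 15128.32
CR = 32040.0 / 15128.32 = 2.118 mpy

2.118 mpy


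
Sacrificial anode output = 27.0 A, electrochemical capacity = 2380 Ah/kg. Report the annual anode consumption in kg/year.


Annual consumption = current * hours per year / capacity
Rate = 27.0 * 8760 / 2380 = 99.4 kg/year

99.4 kg/year


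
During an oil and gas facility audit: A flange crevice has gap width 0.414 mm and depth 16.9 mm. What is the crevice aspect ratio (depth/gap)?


Aspect ratio = depth / gap
Ratio = 16.9 / 0.414 = 40.8

40.8


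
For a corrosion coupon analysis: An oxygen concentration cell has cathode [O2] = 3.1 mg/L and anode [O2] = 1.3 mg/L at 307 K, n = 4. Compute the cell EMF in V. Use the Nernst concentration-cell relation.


Apply the Nernst concentration-cell relation: E = (RT/nF)*ln(C_cathode/C_anode)
RT/nF = 8.314*307/(4*96485) = 0.00661346 V
ln(3.1/1.3) = 0.86904
E = 0.00661346 * 0.86904 = 0.00575 V

0.00575 V


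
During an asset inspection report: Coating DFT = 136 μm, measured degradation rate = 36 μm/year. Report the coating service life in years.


Service life = thickness / degradation rate
Life = 136 / 36 = 3.8 years

3.8 years


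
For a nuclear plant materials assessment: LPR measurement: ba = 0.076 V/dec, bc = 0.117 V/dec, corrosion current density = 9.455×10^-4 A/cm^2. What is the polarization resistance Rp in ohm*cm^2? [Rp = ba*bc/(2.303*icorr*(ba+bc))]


Apply the Stern-Geary equation: Rp = ba*bc / (2.303*icorr*(ba+bc))
ba*bc = 0.076*0.117 = 0.008892
ba+bc = 0.193; 2.303*icorr*(ba+bc) = 2.303*9.455×10^-4*0.193 = 4.2025489×10^-4
Rp = 0.008892 / 4.2025489×10^-4 = 21.2 ohm*cm^2

21.2 ohm*cm^2


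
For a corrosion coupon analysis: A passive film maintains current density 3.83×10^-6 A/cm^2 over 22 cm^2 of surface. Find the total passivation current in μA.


I = i_pass * A, then convert A → μA (×10^6)
I = 3.83×10^-6 * 22 * 10^6 = 84.26 μA

84.26 μA


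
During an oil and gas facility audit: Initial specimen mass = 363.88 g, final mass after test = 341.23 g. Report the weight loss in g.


Weight loss = initial − final
WL = 363.88 − 341.23 = 22.65 g

22.65 g


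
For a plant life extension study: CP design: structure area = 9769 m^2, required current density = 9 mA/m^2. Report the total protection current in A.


I = area * current density, then convert mA → A (÷1000)
I = 9769 * 9 / 1000 = 87.92 A

87.92 A


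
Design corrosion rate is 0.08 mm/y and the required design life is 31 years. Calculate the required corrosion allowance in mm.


Corrosion allowance = CR × design life
CA = 0.08 * 31 = 2.48 mm

2.48 mm


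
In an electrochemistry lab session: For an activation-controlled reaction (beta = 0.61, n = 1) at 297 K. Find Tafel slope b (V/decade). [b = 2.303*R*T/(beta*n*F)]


Apply the Tafel slope relation: b = 2.303*R*T/(beta*n*F)
Numerator: 2.303 * 8.314 * 297 = 5686.7
Denominator: 0.61 * 1 * 96485 = 58855.85
b = 5686.7 / 58855.85 = 0.097 V/decade

0.097 V/decade


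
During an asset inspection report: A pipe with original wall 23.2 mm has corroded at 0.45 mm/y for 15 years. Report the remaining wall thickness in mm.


Remaining wall = original − CR × time
t = 23.2 − 0.45*15 = 23.2 − 6.75 = 16.45 mm

16.45 mm


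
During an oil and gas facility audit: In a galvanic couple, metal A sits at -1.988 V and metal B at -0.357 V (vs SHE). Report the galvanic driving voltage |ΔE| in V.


Driving voltage is the absolute potential difference.
|ΔE| = |-1.988 − (-0.357)| = 1.631 V

1.631 V


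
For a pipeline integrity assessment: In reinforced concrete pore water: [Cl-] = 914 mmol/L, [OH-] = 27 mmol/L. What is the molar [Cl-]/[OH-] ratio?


Threshold parameter = [Cl-] / [OH-] (molar basis; both in mmol/L, so units cancel)
Ratio = 914 / 27 = 33.85

33.85


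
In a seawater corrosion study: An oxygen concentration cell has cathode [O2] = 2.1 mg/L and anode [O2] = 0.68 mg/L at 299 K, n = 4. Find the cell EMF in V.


Apply the Nernst concentration-cell relation: E = (RT/nF)*ln(C_cathode/C_anode)
RT/nF = 8.314*299/(4*96485) = 0.00644112 V
ln(2.1/0.68) = 1.1276
E = 0.00644112 * 1.1276 = 0.00726 V

0.00726 V


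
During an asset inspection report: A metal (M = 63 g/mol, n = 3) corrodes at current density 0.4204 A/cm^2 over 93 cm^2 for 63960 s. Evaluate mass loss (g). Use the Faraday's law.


Apply Faraday's law: m = i*A*t*M / (n*F)
Total charge passed Q = i*A*t = 0.4204*93*63960 = 2500656.912 C
m = Q*M/(n*F) = 2500656.912*63/(3*96485) = 544.269 g

544.269 g


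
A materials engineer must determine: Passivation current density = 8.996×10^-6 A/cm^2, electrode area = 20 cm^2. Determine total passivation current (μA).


I = i_pass * A, then convert A → μA (×10^6)
I = 8.996×10^-6 * 20 * 10^6 = 179.92 μA

179.92 μA


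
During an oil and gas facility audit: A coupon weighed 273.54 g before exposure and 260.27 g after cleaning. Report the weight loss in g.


Weight loss = initial − final
WL = 273.54 − 260.27 = 13.27 g

13.27 g


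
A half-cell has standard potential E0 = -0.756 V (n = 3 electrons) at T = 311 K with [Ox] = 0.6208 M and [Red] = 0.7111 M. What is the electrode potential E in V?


Apply the Nernst equation: E = E0 + (RT/nF)*ln([Ox]/[Red])
Step 1: RT/nF = 8.314*311/(3*96485) = 0.00893284 V
Step 2: [Ox]/[Red] = 0.6208/0.7111 = 0.873014
Step 3: ln(0.873014) = -0.135804
Step 4: correction = 0.00893284 * -0.135804 = -0.001 V
E = -0.756 + -0.001 = -0.757 V

-0.757 V


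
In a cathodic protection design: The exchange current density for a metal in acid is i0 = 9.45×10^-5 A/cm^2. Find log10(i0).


i0 = 9.45×10^-5 A/cm^2
log10(i0) = -4.025

-4.025


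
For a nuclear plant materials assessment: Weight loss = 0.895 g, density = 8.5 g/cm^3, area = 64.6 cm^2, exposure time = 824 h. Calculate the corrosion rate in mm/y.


Apply the mm/y weight-loss relation: CR = 87600 * W / (D * A * T)
Numerator: 87600 * 0.895 = 78402.0
Denominator: 8.5 * 64.6 * 824 = 452458.4
CR = 78402.0 / 452458.4 = 0.17328 mm/y

0.17328 mm/y


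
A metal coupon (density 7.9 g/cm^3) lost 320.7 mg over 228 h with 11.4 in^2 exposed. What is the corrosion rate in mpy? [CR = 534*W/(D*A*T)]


Apply the mpy weight-loss relation: CR = 534 * W / (D * A * T)
Numerator: 534 * 320.7 = 171253.8
Denominator: 7.9 * 11.4 * 228 = 20533.68
CR = 171253.8 / 20533.68 = 8.34014 mpy

8.34014 mpy


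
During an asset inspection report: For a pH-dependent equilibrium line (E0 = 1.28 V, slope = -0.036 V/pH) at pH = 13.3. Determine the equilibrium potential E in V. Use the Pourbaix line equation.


Apply the Pourbaix line equation: E = E0 + slope*pH
E = 1.28 + (-0.036)*13.3 = 1.28 + (-0.4788) = 0.8012 V
Rounded to 4 decimal places: E = 0.8012 V

0.8012 V


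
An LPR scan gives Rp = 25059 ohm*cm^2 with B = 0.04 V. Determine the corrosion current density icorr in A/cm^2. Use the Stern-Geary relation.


Apply the Stern-Geary relation: icorr = B / Rp
icorr = 0.04 / 25059 = 1.596×10^-6 A/cm^2

1.596×10^-6 A/cm^2


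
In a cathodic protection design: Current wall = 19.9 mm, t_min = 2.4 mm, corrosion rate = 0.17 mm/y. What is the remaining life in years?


Apply the remaining-life relation: RL = (t_current − t_min) / CR
RL = (19.9 − 2.4) / 0.17 = 17.5 / 0.17 = 102.9 years

102.9 years


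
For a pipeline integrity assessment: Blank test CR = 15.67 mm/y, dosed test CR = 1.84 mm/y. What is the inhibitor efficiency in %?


Apply the inhibitor-efficiency definition: IE = (CR_blank − CR_inh)/CR_blank × 100
IE = (15.67 − 1.84) / 15.67 × 100
IE = 13.83 / 15.67 × 100 = 88.3 %

88.3 %


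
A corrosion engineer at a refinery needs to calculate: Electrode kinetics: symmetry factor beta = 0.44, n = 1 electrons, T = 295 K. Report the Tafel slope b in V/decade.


Apply the Tafel slope relation: b = 2.303*R*T/(beta*n*F)
Numerator: 2.303 * 8.314 * 295 = 5648.41
Denominator: 0.44 * 1 * 96485 = 42453.4
b = 5648.41 / 42453.4 = 0.133 V/decade

0.133 V/decade


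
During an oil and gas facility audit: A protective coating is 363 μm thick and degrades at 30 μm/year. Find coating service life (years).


Service life = thickness / degradation rate
Life = 363 / 30 = 12.1 years

12.1 years


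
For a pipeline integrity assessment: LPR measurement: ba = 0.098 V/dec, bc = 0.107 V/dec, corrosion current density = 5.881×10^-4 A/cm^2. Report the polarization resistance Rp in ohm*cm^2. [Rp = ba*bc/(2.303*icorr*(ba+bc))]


Apply the Stern-Geary equation: Rp = ba*bc / (2.303*icorr*(ba+bc))
ba*bc = 0.098*0.107 = 0.010486
ba+bc = 0.205; 2.303*icorr*(ba+bc) = 2.303*5.881×10^-4*0.205 = 2.7765083×10^-4
Rp = 0.010486 / 2.7765083×10^-4 = 37.8 ohm*cm^2

37.8 ohm*cm^2


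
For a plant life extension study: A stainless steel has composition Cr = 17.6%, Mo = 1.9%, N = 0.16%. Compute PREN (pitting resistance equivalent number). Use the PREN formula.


Apply the PREN formula: PREN = Cr + 3.3*Mo + 16*N
PREN = 17.6 + 3.3*1.9 + 16*0.16
PREN = 17.6 + 6.27 + 2.56 = 26.43

26.43


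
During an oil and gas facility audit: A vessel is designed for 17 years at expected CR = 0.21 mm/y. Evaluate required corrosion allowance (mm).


Corrosion allowance = CR × design life
CA = 0.21 * 17 = 3.57 mm

3.57 mm


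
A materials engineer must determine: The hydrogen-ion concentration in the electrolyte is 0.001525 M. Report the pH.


pH = −log10[H+]
pH = −log10(0.001525) = 2.82

2.82


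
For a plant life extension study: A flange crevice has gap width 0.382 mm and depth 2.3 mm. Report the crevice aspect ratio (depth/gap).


Aspect ratio = depth / gap
Ratio = 2.3 / 0.382 = 6.0

6.0


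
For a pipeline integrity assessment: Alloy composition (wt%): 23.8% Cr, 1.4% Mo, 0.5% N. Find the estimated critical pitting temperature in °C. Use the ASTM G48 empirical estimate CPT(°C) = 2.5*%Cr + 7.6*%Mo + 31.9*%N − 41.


Apply the ASTM G48 empirical CPT estimate: CPT(°C) = 2.5*%Cr + 7.6*%Mo + 31.9*%N − 41
2.5*23.8 = 59.5; 7.6*1.4 = 10.64; 31.9*0.5 = 15.95
CPT = 59.5 + 10.64 + 15.95 − 41 = 45.09 °C
Rounded to 0.1 °C: CPT ≈ 45.1 °C

45.1 °C


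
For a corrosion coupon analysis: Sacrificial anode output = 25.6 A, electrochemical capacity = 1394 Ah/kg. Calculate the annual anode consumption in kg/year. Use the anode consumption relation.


Annual consumption = current * hours per year / capacity
Rate = 25.6 * 8760 / 1394 = 160.9 kg/year

160.9 kg/year


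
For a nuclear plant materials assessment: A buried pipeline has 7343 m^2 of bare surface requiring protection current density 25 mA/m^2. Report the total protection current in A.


I = area * current density, then convert mA → A (÷1000)
I = 7343 * 25 / 1000 = 183.58 A

183.58 A


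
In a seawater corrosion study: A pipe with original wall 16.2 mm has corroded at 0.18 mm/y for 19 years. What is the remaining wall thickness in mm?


Remaining wall = original − CR × time
t = 16.2 − 0.18*19 = 16.2 − 3.42 = 12.78 mm

12.78 mm


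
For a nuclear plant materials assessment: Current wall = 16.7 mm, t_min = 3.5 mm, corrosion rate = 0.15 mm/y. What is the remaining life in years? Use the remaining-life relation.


Apply the remaining-life relation: RL = (t_current − t_min) / CR
RL = (16.7 − 3.5) / 0.15 = 13.2 / 0.15 = 88.0 years

88.0 years


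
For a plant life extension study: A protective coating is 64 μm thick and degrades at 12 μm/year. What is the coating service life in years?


Service life = thickness / degradation rate
Life = 64 / 12 = 5.3 years

5.3 years


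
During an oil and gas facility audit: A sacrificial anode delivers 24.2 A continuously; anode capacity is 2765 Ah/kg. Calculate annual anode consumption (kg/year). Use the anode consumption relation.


Annual consumption = current * hours per year / capacity
Rate = 24.2 * 8760 / 2765 = 76.7 kg/year

76.7 kg/year


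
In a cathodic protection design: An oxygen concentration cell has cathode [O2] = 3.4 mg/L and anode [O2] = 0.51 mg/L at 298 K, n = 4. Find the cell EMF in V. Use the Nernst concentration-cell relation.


Apply the Nernst concentration-cell relation: E = (RT/nF)*ln(C_cathode/C_anode)
RT/nF = 8.314*298/(4*96485) = 0.00641958 V
ln(3.4/0.51) = 1.89712
E = 0.00641958 * 1.89712 = 0.01218 V

0.01218 V


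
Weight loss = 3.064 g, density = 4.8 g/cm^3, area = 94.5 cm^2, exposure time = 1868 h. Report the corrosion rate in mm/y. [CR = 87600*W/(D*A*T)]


Apply the mm/y weight-loss relation: CR = 87600 * W / (D * A * T)
Numerator: 87600 * 3.064 = 268406.4
Denominator: 4.8 * 94.5 * 1868 = 847324.8
CR = 268406.4 / 847324.8 = 0.316769 mm/y

0.316769 mm/y


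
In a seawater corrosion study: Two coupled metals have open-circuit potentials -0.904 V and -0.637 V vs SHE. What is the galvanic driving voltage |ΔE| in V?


Driving voltage is the absolute potential difference.
|ΔE| = |-0.904 − (-0.637)| = 0.267 V

0.267 V


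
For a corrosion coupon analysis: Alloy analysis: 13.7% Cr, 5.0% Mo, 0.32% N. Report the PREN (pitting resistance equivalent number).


Apply the PREN formula: PREN = Cr + 3.3*Mo + 16*N
PREN = 13.7 + 3.3*5.0 + 16*0.32
PREN = 13.7 + 16.5 + 5.12 = 35.32

35.32


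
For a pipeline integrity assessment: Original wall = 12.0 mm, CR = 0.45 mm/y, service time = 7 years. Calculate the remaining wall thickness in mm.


Remaining wall = original − CR × time
t = 12.0 − 0.45*7 = 12.0 − 3.15 = 8.85 mm

8.85 mm


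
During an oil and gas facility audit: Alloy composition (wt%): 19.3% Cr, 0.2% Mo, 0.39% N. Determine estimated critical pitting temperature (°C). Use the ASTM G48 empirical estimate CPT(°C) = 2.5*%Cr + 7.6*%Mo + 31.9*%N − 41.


Apply the ASTM G48 empirical CPT estimate: CPT(°C) = 2.5*%Cr + 7.6*%Mo + 31.9*%N − 41
2.5*19.3 = 48.25; 7.6*0.2 = 1.52; 31.9*0.39 = 12.441
CPT = 48.25 + 1.52 + 12.441 − 41 = 21.211 °C
Rounded to 0.1 °C: CPT ≈ 21.2 °C

21.2 °C


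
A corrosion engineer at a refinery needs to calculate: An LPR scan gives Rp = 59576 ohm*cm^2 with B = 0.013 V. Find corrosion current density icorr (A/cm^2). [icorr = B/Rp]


Apply the Stern-Geary relation: icorr = B / Rp
icorr = 0.013 / 59576 = 2.182×10^-7 A/cm^2

2.182×10^-7 A/cm^2


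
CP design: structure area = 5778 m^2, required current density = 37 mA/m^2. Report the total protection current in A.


I = area * current density, then convert mA → A (÷1000)
I = 5778 * 37 / 1000 = 213.79 A

213.79 A


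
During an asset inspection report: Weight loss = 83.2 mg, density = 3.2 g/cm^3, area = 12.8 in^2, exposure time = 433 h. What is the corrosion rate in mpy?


Apply the mpy weight-loss relation: CR = 534 * W / (D * A * T)
Numerator: 534 * 83.2 = 44428.8
Denominator: 3.2 * 12.8 * 433 = 17735.68
CR = 44428.8 / 17735.68 = 2.5051 mpy

2.5051 mpy


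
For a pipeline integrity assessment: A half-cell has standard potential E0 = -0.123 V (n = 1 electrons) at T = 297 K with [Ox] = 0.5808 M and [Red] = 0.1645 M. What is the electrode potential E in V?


Apply the Nernst equation: E = E0 + (RT/nF)*ln([Ox]/[Red])
Step 1: RT/nF = 8.314*297/(1*96485) = 0.02559214 V
Step 2: [Ox]/[Red] = 0.5808/0.1645 = 3.530699
Step 3: ln(3.530699) = 1.261496
Step 4: correction = 0.02559214 * 1.261496 = 0.032 V
E = -0.123 + 0.032 = -0.091 V

-0.091 V


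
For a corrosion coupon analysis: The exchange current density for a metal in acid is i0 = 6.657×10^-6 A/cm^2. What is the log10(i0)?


i0 = 6.657×10^-6 A/cm^2
log10(i0) = -5.177

-5.177


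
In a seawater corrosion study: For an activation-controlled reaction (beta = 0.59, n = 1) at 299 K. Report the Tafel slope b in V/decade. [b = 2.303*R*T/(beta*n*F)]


Apply the Tafel slope relation: b = 2.303*R*T/(beta*n*F)
Numerator: 2.303 * 8.314 * 299 = 5725.0
Denominator: 0.59 * 1 * 96485 = 56926.15
b = 5725.0 / 56926.15 = 0.1006 V/decade

0.1006 V/decade


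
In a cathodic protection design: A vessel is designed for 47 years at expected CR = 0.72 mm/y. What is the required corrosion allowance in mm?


Corrosion allowance = CR × design life
CA = 0.72 * 47 = 33.84 mm

33.84 mm


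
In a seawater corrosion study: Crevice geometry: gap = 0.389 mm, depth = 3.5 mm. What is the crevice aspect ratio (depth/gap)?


Aspect ratio = depth / gap
Ratio = 3.5 / 0.389 = 9.0

9.0


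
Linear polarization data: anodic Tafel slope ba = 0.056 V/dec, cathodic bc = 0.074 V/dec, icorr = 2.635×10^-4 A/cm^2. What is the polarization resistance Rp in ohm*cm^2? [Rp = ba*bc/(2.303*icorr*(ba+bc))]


Apply the Stern-Geary equation: Rp = ba*bc / (2.303*icorr*(ba+bc))
ba*bc = 0.056*0.074 = 0.004144
ba+bc = 0.13; 2.303*icorr*(ba+bc) = 2.303*2.635×10^-4*0.13 = 7.8889265×10^-5
Rp = 0.004144 / 7.8889265×10^-5 = 52.53 ohm*cm^2

52.53 ohm*cm^2


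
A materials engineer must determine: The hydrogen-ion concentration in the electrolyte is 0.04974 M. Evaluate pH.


pH = −log10[H+]
pH = −log10(0.04974) = 1.3

1.3


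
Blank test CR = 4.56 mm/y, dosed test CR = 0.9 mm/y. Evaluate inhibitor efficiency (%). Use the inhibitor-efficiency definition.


Apply the inhibitor-efficiency definition: IE = (CR_blank − CR_inh)/CR_blank × 100
IE = (4.56 − 0.9) / 4.56 × 100
IE = 3.66 / 4.56 × 100 = 80.3 %

80.3 %


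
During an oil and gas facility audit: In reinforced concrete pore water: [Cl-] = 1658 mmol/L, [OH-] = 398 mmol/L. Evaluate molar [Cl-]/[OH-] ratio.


Threshold parameter = [Cl-] / [OH-] (molar basis; both in mmol/L, so units cancel)
Ratio = 1658 / 398 = 4.17

4.17


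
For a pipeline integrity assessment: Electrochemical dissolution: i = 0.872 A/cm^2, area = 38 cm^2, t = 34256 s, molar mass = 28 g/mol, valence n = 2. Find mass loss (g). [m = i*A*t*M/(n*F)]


Apply Faraday's law: m = i*A*t*M / (n*F)
Total charge passed Q = i*A*t = 0.872*38*34256 = 1135106.816 C
m = Q*M/(n*F) = 1135106.816*28/(2*96485) = 164.7043 g

164.7043 g


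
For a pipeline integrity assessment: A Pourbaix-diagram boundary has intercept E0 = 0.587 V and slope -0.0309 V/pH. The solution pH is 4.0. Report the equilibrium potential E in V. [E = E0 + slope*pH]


Apply the Pourbaix line equation: E = E0 + slope*pH
E = 0.587 + (-0.0309)*4.0 = 0.587 + (-0.1236) = 0.4634 V
Rounded to 3 decimal places: E = 0.463 V

0.463 V


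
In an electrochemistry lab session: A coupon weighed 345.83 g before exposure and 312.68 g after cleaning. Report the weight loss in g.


Weight loss = initial − final
WL = 345.83 − 312.68 = 33.15 g

33.15 g


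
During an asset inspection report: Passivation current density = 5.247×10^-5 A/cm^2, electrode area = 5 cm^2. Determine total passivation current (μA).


I = i_pass * A, then convert A → μA (×10^6)
I = 5.247×10^-5 * 5 * 10^6 = 262.35 μA

262.35 μA


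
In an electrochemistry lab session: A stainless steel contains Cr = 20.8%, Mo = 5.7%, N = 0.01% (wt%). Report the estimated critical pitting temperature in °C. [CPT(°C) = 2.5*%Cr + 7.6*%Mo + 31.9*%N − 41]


Apply the ASTM G48 empirical CPT estimate: CPT(°C) = 2.5*%Cr + 7.6*%Mo + 31.9*%N − 41
2.5*20.8 = 52; 7.6*5.7 = 43.32; 31.9*0.01 = 0.319
CPT = 52 + 43.32 + 0.319 − 41 = 54.639 °C
Rounded to 0.1 °C: CPT ≈ 54.6 °C

54.6 °C


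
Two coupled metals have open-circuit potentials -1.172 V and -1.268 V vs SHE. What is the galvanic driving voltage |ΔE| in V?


Driving voltage is the absolute potential difference.
|ΔE| = |-1.172 − (-1.268)| = 0.096 V

0.096 V


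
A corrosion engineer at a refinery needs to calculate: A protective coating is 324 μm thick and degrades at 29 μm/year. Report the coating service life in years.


Service life = thickness / degradation rate
Life = 324 / 29 = 11.2 years

11.2 years


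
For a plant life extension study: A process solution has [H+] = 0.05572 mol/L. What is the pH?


pH = −log10[H+]
pH = −log10(0.05572) = 1.25

1.25


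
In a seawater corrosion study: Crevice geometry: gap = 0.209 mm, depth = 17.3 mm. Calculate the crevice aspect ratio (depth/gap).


Aspect ratio = depth / gap
Ratio = 17.3 / 0.209 = 82.8

82.8


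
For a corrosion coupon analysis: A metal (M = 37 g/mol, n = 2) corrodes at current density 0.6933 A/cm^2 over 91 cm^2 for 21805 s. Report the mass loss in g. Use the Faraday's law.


Apply Faraday's law: m = i*A*t*M / (n*F)
Total charge passed Q = i*A*t = 0.6933*91*21805 = 1375683.9915 C
m = Q*M/(n*F) = 1375683.9915*37/(2*96485) = 263.773 g

263.773 g


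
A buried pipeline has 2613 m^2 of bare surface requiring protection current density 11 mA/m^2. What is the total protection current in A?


I = area * current density, then convert mA → A (÷1000)
I = 2613 * 11 / 1000 = 28.74 A

28.74 A


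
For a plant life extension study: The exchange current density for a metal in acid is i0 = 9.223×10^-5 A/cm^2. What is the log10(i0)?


i0 = 9.223×10^-5 A/cm^2
log10(i0) = -4.035

-4.035


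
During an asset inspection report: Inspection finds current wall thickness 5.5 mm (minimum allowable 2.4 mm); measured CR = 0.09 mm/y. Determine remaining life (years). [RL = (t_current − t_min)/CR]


Apply the remaining-life relation: RL = (t_current − t_min) / CR
RL = (5.5 − 2.4) / 0.09 = 3.1 / 0.09 = 34.4 years

34.4 years


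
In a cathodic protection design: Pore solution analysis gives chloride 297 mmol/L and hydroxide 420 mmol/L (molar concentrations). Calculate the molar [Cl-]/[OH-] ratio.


Threshold parameter = [Cl-] / [OH-] (molar basis; both in mmol/L, so units cancel)
Ratio = 297 / 420 = 0.71

0.71


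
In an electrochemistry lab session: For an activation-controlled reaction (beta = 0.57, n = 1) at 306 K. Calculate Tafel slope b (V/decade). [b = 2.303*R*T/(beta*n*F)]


Apply the Tafel slope relation: b = 2.303*R*T/(beta*n*F)
Numerator: 2.303 * 8.314 * 306 = 5859.03
Denominator: 0.57 * 1 * 96485 = 54996.45
b = 5859.03 / 54996.45 = 0.107 V/decade

0.107 V/decade


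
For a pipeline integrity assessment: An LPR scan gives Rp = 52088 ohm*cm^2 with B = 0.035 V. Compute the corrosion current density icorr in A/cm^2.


Apply the Stern-Geary relation: icorr = B / Rp
icorr = 0.035 / 52088 = 6.719×10^-7 A/cm^2

6.719×10^-7 A/cm^2


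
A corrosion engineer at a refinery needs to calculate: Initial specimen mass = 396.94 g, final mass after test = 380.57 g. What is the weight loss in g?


Weight loss = initial − final
WL = 396.94 − 380.57 = 16.37 g

16.37 g


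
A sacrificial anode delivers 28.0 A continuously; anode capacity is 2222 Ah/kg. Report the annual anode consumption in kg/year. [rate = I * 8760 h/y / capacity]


Annual consumption = current * hours per year / capacity
Rate = 28.0 * 8760 / 2222 = 110.4 kg/year

110.4 kg/year


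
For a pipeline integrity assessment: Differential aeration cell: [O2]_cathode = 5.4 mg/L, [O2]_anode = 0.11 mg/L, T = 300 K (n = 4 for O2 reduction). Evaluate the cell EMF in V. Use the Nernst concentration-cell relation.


Apply the Nernst concentration-cell relation: E = (RT/nF)*ln(C_cathode/C_anode)
RT/nF = 8.314*300/(4*96485) = 0.00646266 V
ln(5.4/0.11) = 3.89367
E = 0.00646266 * 3.89367 = 0.02516 V

0.02516 V


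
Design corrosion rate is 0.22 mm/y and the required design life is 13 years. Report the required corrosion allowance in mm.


Corrosion allowance = CR × design life
CA = 0.22 * 13 = 2.86 mm

2.86 mm


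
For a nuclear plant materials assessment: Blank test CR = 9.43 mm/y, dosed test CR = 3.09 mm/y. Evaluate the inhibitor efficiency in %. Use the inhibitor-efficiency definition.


Apply the inhibitor-efficiency definition: IE = (CR_blank − CR_inh)/CR_blank × 100
IE = (9.43 − 3.09) / 9.43 × 100
IE = 6.34 / 9.43 × 100 = 67.2 %

67.2 %


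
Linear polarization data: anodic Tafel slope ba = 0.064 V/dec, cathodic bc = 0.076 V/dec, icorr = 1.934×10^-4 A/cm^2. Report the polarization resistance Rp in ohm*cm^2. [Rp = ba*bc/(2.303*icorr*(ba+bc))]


Apply the Stern-Geary equation: Rp = ba*bc / (2.303*icorr*(ba+bc))
ba*bc = 0.064*0.076 = 0.004864
ba+bc = 0.14; 2.303*icorr*(ba+bc) = 2.303*1.934×10^-4*0.14 = 6.2356028×10^-5
Rp = 0.004864 / 6.2356028×10^-5 = 78.0 ohm*cm^2

78.0 ohm*cm^2


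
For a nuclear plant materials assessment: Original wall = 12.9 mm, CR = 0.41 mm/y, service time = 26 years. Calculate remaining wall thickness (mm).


Remaining wall = original − CR × time
t = 12.9 − 0.41*26 = 12.9 − 10.66 = 2.24 mm

2.24 mm


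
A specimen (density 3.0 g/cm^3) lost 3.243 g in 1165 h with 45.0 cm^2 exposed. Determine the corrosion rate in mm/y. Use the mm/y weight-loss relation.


Apply the mm/y weight-loss relation: CR = 87600 * W / (D * A * T)
Numerator: 87600 * 3.243 = 284086.8
Denominator: 3.0 * 45.0 * 1165 = 157275.0
CR = 284086.8 / 157275.0 = 1.8063 mm/y

1.8063 mm/y


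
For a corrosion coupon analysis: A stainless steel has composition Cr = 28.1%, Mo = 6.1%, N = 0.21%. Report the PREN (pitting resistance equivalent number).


Apply the PREN formula: PREN = Cr + 3.3*Mo + 16*N
PREN = 28.1 + 3.3*6.1 + 16*0.21
PREN = 28.1 + 20.13 + 3.36 = 51.59

51.59


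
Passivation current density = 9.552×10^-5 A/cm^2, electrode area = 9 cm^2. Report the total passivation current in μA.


I = i_pass * A, then convert A → μA (×10^6)
I = 9.552×10^-5 * 9 * 10^6 = 859.68 μA

859.68 μA


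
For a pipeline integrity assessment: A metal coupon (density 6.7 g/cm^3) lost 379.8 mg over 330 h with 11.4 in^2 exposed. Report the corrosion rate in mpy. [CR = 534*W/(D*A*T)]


Apply the mpy weight-loss relation: CR = 534 * W / (D * A * T)
Numerator: 534 * 379.8 = 202813.2
Denominator: 6.7 * 11.4 * 330 = 25205.4
CR = 202813.2 / 25205.4 = 8.04642 mpy

8.04642 mpy


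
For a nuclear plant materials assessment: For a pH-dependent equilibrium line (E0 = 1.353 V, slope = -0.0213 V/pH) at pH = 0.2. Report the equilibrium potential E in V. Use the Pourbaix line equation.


Apply the Pourbaix line equation: E = E0 + slope*pH
E = 1.353 + (-0.0213)*0.2 = 1.353 + (-0.00426) = 1.34874 V
Rounded to 3 decimal places: E = 1.349 V

1.349 V


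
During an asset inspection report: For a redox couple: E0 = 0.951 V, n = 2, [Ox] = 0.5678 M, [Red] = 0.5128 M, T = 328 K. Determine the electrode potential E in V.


Apply the Nernst equation: E = E0 + (RT/nF)*ln([Ox]/[Red])
Step 1: RT/nF = 8.314*328/(2*96485) = 0.01413169 V
Step 2: [Ox]/[Red] = 0.5678/0.5128 = 1.107254
Step 3: ln(1.107254) = 0.101883
Step 4: correction = 0.01413169 * 0.101883 = 0.0014 V
E = 0.951 + 0.0014 = 0.9524 V

0.9524 V


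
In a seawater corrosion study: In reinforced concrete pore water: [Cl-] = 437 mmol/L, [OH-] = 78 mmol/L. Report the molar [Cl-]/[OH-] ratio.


Threshold parameter = [Cl-] / [OH-] (molar basis; both in mmol/L, so units cancel)
Ratio = 437 / 78 = 5.6

5.6


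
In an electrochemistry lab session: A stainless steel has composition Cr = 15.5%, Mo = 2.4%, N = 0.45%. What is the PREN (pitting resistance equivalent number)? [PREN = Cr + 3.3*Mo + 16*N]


Apply the PREN formula: PREN = Cr + 3.3*Mo + 16*N
PREN = 15.5 + 3.3*2.4 + 16*0.45
PREN = 15.5 + 7.92 + 7.2 = 30.62

30.62


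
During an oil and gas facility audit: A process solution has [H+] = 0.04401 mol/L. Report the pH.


pH = −log10[H+]
pH = −log10(0.04401) = 1.36

1.36


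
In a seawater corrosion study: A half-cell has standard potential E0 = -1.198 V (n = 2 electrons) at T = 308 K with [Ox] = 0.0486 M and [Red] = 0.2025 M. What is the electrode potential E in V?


Apply the Nernst equation: E = E0 + (RT/nF)*ln([Ox]/[Red])
Step 1: RT/nF = 8.314*308/(2*96485) = 0.01327 V
Step 2: [Ox]/[Red] = 0.0486/0.2025 = 0.24
Step 3: ln(0.24) = -1.427116
Step 4: correction = 0.01327 * -1.427116 = -0.0189 V
E = -1.198 + -0.0189 = -1.2169 V

-1.2169 V


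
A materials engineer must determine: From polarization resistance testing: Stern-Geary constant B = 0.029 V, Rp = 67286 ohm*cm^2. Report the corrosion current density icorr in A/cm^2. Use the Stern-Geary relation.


Apply the Stern-Geary relation: icorr = B / Rp
icorr = 0.029 / 67286 = 4.31×10^-7 A/cm^2

4.31×10^-7 A/cm^2


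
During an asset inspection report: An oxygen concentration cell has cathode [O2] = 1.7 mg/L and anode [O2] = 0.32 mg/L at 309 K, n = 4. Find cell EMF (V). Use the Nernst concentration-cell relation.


Apply the Nernst concentration-cell relation: E = (RT/nF)*ln(C_cathode/C_anode)
RT/nF = 8.314*309/(4*96485) = 0.00665654 V
ln(1.7/0.32) = 1.67006
E = 0.00665654 * 1.67006 = 0.01112 V

0.01112 V


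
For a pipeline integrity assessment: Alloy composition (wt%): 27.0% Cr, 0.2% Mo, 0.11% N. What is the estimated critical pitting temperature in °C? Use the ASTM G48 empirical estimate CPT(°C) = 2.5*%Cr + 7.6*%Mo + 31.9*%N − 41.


Apply the ASTM G48 empirical CPT estimate: CPT(°C) = 2.5*%Cr + 7.6*%Mo + 31.9*%N − 41
2.5*27.0 = 67.5; 7.6*0.2 = 1.52; 31.9*0.11 = 3.509
CPT = 67.5 + 1.52 + 3.509 − 41 = 31.529 °C
Rounded to 0.1 °C: CPT ≈ 31.5 °C

31.5 °C


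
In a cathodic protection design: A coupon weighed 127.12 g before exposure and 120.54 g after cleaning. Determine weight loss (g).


Weight loss = initial − final
WL = 127.12 − 120.54 = 6.58 g

6.58 g


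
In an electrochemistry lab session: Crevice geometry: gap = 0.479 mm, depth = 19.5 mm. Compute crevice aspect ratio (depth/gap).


Aspect ratio = depth / gap
Ratio = 19.5 / 0.479 = 40.7

40.7


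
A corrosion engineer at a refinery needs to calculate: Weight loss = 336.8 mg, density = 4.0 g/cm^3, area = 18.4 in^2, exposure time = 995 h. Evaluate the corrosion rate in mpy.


Apply the mpy weight-loss relation: CR = 534 * W / (D * A * T)
Numerator: 534 * 336.8 = 179851.2
Denominator: 4.0 * 18.4 * 995 = 73232.0
CR = 179851.2 / 73232.0 = 2.456 mpy

2.456 mpy


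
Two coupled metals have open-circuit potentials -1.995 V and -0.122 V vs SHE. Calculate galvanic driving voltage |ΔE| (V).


Driving voltage is the absolute potential difference.
|ΔE| = |-1.995 − (-0.122)| = 1.873 V

1.873 V


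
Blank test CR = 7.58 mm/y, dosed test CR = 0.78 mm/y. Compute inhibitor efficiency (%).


Apply the inhibitor-efficiency definition: IE = (CR_blank − CR_inh)/CR_blank × 100
IE = (7.58 − 0.78) / 7.58 × 100
IE = 6.8 / 7.58 × 100 = 89.7 %

89.7 %


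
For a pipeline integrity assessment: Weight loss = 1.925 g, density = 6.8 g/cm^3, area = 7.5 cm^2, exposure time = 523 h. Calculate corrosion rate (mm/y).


Apply the mm/y weight-loss relation: CR = 87600 * W / (D * A * T)
Numerator: 87600 * 1.925 = 168630.0
Denominator: 6.8 * 7.5 * 523 = 26673.0
CR = 168630.0 / 26673.0 = 6.322123 mm/y

6.322123 mm/y


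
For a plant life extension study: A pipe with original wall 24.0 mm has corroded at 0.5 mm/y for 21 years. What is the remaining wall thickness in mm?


Remaining wall = original − CR × time
t = 24.0 − 0.5*21 = 24.0 − 10.5 = 13.5 mm

13.5 mm


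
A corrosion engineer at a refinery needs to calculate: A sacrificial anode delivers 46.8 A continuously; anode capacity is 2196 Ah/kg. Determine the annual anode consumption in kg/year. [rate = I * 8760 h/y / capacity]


Annual consumption = current * hours per year / capacity
Rate = 46.8 * 8760 / 2196 = 186.7 kg/year

186.7 kg/year


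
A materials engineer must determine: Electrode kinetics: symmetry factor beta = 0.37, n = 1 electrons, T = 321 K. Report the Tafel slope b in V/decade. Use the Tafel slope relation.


Apply the Tafel slope relation: b = 2.303*R*T/(beta*n*F)
Numerator: 2.303 * 8.314 * 321 = 6146.23
Denominator: 0.37 * 1 * 96485 = 35699.45
b = 6146.23 / 35699.45 = 0.172 V/decade

0.172 V/decade


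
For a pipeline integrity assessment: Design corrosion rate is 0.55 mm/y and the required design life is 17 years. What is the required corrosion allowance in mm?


Corrosion allowance = CR × design life
CA = 0.55 * 17 = 9.35 mm

9.35 mm


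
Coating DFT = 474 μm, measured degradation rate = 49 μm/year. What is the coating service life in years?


Service life = thickness / degradation rate
Life = 474 / 49 = 9.7 years

9.7 years


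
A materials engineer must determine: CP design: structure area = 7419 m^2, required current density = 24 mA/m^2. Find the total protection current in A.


I = area * current density, then convert mA → A (÷1000)
I = 7419 * 24 / 1000 = 178.06 A

178.06 A


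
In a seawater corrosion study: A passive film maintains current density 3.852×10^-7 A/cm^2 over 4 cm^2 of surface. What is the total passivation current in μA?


I = i_pass * A, then convert A → μA (×10^6)
I = 3.852×10^-7 * 4 * 10^6 = 1.54 μA

1.54 μA


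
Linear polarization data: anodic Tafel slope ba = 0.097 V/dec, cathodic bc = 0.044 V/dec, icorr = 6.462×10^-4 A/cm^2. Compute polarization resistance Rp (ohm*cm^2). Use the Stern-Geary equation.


Apply the Stern-Geary equation: Rp = ba*bc / (2.303*icorr*(ba+bc))
ba*bc = 0.097*0.044 = 0.004268
ba+bc = 0.141; 2.303*icorr*(ba+bc) = 2.303*6.462×10^-4*0.141 = 2.09836×10^-4
Rp = 0.004268 / 2.09836×10^-4 = 20.34 ohm*cm^2

20.34 ohm*cm^2


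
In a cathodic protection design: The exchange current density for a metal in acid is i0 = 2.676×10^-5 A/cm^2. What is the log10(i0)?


i0 = 2.676×10^-5 A/cm^2
log10(i0) = -4.573

-4.573


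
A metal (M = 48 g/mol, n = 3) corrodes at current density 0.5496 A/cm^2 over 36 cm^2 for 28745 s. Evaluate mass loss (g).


Apply Faraday's law: m = i*A*t*M / (n*F)
Total charge passed Q = i*A*t = 0.5496*36*28745 = 568737.072 C
m = Q*M/(n*F) = 568737.072*48/(3*96485) = 94.313 g

94.313 g


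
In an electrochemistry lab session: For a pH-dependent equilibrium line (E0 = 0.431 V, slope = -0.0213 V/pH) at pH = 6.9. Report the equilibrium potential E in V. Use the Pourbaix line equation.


Apply the Pourbaix line equation: E = E0 + slope*pH
E = 0.431 + (-0.0213)*6.9 = 0.431 + (-0.14697) = 0.28403 V
Rounded to 3 decimal places: E = 0.284 V

0.284 V
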